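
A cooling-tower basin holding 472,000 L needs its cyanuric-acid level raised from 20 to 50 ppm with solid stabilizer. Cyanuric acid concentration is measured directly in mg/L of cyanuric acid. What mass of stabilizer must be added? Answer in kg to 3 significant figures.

CYA to add: (50 − 20) = 30 mg/L × 472,000 L = 14,160 g cyanuric acid.

14.2 kg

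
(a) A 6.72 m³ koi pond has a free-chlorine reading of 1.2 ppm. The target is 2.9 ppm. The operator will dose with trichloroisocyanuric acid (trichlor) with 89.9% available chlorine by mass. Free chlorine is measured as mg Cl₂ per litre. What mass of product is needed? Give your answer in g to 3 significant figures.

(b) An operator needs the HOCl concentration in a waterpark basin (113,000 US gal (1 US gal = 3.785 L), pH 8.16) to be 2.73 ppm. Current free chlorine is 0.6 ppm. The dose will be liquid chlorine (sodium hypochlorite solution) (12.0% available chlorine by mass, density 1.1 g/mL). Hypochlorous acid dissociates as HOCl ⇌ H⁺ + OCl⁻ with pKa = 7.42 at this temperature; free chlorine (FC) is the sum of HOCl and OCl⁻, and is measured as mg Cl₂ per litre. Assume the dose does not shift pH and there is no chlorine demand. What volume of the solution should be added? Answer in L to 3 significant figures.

(a) 12.7 g; (b) 55.5 L

(a) Volume: 6.72 m³ = 6,720 L.
(a) Chlorine deficit: 2.9 − 1.2 = 1.7 ppm = 1.7 mg/L as Cl₂.
(a) Cl₂ equivalent needed: 1.7 mg/L × 6,720 L = 11,420 mg = 11.42 g.
(a) Product at 89.9% available chlorine: 11.42 / 0.899 = 12.71 g.

(b) Volume: 113,000 US gal × 3.785 L/gal = 427,705 L.
(b) [OCl⁻]/[HOCl] = 10^(pH − pKa) = 10^(8.16 − 7.42) = 5.495; fraction as HOCl = 1/(1 + 5.495) = 0.154.
(b) Free chlorine required for 2.73 ppm HOCl: 2.73 / 0.154 = 17.73 ppm.
(b) FC to add: 17.73 − 0.6 = 17.13 mg/L as Cl₂.
(b) Cl₂ equivalent: 17.13 mg/L × 427,705 L = 7328 g.
(b) Product at 12.0% available Cl: 7328 / 0.12 = 61,060 g.
(b) Volume: 61,060 g ÷ 1.1 g/mL = 55,510 mL.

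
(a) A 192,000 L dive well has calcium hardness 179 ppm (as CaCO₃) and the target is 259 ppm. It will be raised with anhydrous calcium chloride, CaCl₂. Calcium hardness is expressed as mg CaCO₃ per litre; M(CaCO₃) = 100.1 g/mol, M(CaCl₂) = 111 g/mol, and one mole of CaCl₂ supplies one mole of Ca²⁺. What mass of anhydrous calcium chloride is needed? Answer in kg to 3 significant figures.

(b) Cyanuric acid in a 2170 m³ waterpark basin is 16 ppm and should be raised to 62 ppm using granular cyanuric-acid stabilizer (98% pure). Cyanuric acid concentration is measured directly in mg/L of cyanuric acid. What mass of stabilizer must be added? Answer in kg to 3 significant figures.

(a) 17.0 kg; (b) 102 kg

(a) Hardness to add: (259 − 179) = 80 mg/L as CaCO₃ × 192,000 L = 15,360 g as CaCO₃.
(a) Moles of Ca²⁺ (1 mol Ca²⁺ ≡ 1 mol CaCO₃): 15,360 / 100.1 g/mol = 153.4 mol.
(a) Mass of CaCl₂: 153.4 × 111 = 17,030 g.

(b) Volume: 2170 m³ = 2,170,000 L.
(b) CYA to add: (62 − 16) = 46 mg/L × 2,170,000 L = 99,820 g cyanuric acid.
(b) At 98% purity: 99,820 / 0.98 = 101,900 g product.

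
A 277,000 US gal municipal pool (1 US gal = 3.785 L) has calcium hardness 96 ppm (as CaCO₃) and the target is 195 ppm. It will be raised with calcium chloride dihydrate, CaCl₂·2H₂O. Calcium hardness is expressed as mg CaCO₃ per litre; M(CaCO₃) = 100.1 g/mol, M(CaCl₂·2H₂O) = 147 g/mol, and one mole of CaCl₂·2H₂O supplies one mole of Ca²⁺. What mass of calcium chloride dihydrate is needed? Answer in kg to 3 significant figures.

Volume: 277,000 US gal × 3.785 L/gal = 1,048,445 L.
Hardness to add: (195 − 96) = 99 mg/L as CaCO₃ × 1,048,445 L = 103,800 g as CaCO₃.
Moles of Ca²⁺ (1 mol Ca²⁺ ≡ 1 mol CaCO₃): 103,800 / 100.1 g/mol = 1037 mol.
Mass of CaCl₂·2H₂O: 1037 × 147 = 152,400 g.

152 kg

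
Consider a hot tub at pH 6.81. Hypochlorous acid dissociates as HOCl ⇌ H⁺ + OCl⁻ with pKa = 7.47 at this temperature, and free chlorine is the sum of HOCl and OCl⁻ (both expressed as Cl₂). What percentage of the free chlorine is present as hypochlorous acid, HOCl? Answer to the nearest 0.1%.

[OCl⁻]/[HOCl] = 10^(pH − pKa) = 10^(6.81 − 7.47) = 10^-0.66 = 0.2188.
Fraction as HOCl = 1 / (1 + 0.2188) = 0.8205.

82.0%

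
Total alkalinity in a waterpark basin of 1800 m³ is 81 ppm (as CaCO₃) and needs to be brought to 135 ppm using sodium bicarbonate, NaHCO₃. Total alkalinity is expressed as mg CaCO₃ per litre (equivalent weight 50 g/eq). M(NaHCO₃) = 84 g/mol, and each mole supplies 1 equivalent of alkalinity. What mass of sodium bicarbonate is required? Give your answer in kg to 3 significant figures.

163 kg

Volume: 1800 m³ = 1,800,000 L.
Alkalinity to add: (135 − 81) = 54 mg/L as CaCO₃ × 1,800,000 L = 97,200 g as CaCO₃.
Equivalents: 97,200 g ÷ 50 g/eq = 1944 eq.
NaHCO₃ supplies 1 eq per mole → 1944 mol.
Mass: 1944 mol × 84 g/mol = 163,300 g.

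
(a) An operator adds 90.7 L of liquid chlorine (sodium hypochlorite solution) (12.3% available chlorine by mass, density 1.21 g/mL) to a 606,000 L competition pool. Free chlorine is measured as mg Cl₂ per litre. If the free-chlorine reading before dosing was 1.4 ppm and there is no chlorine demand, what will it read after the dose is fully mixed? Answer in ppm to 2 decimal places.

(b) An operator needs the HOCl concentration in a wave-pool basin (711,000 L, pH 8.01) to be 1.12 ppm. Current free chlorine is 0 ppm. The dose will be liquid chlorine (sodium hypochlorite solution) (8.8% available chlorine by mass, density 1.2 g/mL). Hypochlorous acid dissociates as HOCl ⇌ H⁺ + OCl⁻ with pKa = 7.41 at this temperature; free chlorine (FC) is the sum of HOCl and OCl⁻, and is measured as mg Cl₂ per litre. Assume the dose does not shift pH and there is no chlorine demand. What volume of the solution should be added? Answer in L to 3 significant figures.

(a) 23.68 ppm; (b) 37.6 L

(a) Mass of solution: 90.7 L × 1000 mL/L × 1.21 g/mL = 109,700 g.
(a) Available chlorine delivered: 109,700 g × 0.123 = 13,500 g as Cl₂.
(a) Concentration rise: 13,500 g / 606,000 L = 22.28 mg/L = 22.28 ppm.
(a) Final FC: 1.4 + 22.28 = 23.68 ppm.

(b) [OCl⁻]/[HOCl] = 10^(pH − pKa) = 10^(8.01 − 7.41) = 3.981; fraction as HOCl = 1/(1 + 3.981) = 0.2008.
(b) Free chlorine required for 1.12 ppm HOCl: 1.12 / 0.2008 = 5.579 ppm.
(b) FC to add: 5.579 − 0 = 5.579 mg/L as Cl₂.
(b) Cl₂ equivalent: 5.579 mg/L × 711,000 L = 3967 g.
(b) Product at 8.8% available Cl: 3967 / 0.088 = 45,070 g.
(b) Volume: 45,070 g ÷ 1.2 g/mL = 37,560 mL.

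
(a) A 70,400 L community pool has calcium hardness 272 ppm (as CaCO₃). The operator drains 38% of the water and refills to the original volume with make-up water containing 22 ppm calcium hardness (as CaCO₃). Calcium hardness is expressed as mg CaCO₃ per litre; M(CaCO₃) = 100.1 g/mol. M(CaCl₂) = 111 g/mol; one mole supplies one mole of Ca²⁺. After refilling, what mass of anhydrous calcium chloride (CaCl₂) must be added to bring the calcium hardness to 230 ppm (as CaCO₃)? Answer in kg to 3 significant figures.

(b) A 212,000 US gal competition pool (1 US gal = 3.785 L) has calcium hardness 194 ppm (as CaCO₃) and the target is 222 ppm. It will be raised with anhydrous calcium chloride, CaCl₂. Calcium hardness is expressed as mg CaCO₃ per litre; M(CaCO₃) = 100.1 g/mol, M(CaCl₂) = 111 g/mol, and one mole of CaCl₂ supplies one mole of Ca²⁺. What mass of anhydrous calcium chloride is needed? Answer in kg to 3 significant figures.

(a) After draining 38% and refilling: 272 × 0.62 + 22 × 0.38 = 177 ppm.
(a) Deficit to target: 230 − 177 = 53 mg/L.
(a) As CaCO₃: 53 mg/L × 70,400 L = 3731 g; ÷ 100.1 = 37.27 mol Ca²⁺.
(a) Mass: 37.27 × 111 = 4137 g.

(b) Volume: 212,000 US gal × 3.785 L/gal = 802,420 L.
(b) Hardness to add: (222 − 194) = 28 mg/L as CaCO₃ × 802,420 L = 22,470 g as CaCO₃.
(b) Moles of Ca²⁺ (1 mol Ca²⁺ ≡ 1 mol CaCO₃): 22,470 / 100.1 g/mol = 224.5 mol.
(b) Mass of CaCl₂: 224.5 × 111 = 24,910 g.

(a) 4.14 kg; (b) 24.9 kg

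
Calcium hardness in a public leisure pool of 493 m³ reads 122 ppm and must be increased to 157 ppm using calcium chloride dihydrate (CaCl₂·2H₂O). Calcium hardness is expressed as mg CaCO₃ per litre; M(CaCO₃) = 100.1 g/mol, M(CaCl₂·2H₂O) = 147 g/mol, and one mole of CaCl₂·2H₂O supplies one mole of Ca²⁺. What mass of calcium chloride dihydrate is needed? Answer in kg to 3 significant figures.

25.3 kg

Volume: 493 m³ = 493,000 L.
Hardness to add: (157 − 122) = 35 mg/L as CaCO₃ × 493,000 L = 17,260 g as CaCO₃.
Moles of Ca²⁺ (1 mol Ca²⁺ ≡ 1 mol CaCO₃): 17,260 / 100.1 g/mol = 172.4 mol.
Mass of CaCl₂·2H₂O: 172.4 × 147 = 25,340 g.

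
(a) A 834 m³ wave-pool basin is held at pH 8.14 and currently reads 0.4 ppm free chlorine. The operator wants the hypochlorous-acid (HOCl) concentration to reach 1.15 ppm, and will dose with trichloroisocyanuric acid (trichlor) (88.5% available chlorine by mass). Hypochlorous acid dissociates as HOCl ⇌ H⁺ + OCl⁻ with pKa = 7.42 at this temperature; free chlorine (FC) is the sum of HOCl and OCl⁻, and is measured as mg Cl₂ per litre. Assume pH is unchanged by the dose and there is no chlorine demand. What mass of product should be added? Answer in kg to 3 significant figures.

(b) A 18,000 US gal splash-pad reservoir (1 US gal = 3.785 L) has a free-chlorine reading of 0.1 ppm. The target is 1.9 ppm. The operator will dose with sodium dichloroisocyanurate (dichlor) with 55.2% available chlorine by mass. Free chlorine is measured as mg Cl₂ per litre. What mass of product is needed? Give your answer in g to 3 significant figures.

(a) Volume: 834 m³ = 834,000 L.
(a) [OCl⁻]/[HOCl] = 10^(pH − pKa) = 10^(8.14 − 7.42) = 5.248; fraction as HOCl = 1/(1 + 5.248) = 0.16.
(a) Free chlorine required for 1.15 ppm HOCl: 1.15 / 0.16 = 7.185 ppm.
(a) FC to add: 7.185 − 0.4 = 6.785 mg/L as Cl₂.
(a) Cl₂ equivalent: 6.785 mg/L × 834,000 L = 5659 g.
(a) Product at 88.5% available Cl: 5659 / 0.885 = 6394 g.

(b) Volume: 18,000 US gal × 3.785 L/gal = 68,130 L.
(b) Chlorine deficit: 1.9 − 0.1 = 1.8 ppm = 1.8 mg/L as Cl₂.
(b) Cl₂ equivalent needed: 1.8 mg/L × 68,130 L = 122,600 mg = 122.6 g.
(b) Product at 55.2% available chlorine: 122.6 / 0.552 = 222.2 g.

(a) 6.39 kg; (b) 222 g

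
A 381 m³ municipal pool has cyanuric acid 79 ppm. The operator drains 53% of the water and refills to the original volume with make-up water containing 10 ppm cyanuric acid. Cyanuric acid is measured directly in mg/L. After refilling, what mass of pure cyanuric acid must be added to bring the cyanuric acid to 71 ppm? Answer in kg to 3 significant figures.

Volume: 381 m³ = 381,000 L.
After draining 53% and refilling: 79 × 0.47 + 10 × 0.53 = 42.43 ppm.
Deficit to target: 71 − 42.43 = 28.57 mg/L.
Mass: 28.57 mg/L × 381,000 L = 10,890 g cyanuric acid.

10.9 kg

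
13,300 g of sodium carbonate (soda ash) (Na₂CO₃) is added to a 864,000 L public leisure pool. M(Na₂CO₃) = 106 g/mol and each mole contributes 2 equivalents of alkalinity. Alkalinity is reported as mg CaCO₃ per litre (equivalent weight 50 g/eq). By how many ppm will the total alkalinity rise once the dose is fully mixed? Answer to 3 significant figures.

14.5 ppm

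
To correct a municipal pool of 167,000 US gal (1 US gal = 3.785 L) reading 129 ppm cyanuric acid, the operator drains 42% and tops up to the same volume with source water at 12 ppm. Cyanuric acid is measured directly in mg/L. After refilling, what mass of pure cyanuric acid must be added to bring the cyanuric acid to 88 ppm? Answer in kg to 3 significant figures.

5.15 kg

Volume: 167,000 US gal × 3.785 L/gal = 632,095 L.
After draining 42% and refilling: 129 × 0.58 + 12 × 0.42 = 79.86 ppm.
Deficit to target: 88 − 79.86 = 8.14 mg/L.
Mass: 8.14 mg/L × 632,095 L = 5145 g cyanuric acid.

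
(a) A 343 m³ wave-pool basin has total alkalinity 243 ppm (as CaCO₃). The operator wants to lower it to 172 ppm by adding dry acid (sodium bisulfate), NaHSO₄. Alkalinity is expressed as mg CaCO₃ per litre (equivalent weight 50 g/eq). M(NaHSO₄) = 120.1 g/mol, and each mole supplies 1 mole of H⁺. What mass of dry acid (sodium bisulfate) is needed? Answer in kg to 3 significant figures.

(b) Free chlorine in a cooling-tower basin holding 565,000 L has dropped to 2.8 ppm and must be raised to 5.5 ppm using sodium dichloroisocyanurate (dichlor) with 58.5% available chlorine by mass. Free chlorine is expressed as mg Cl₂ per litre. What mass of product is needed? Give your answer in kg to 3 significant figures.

(a) 58.5 kg; (b) 2.61 kg

(a) Volume: 343 m³ = 343,000 L.
(a) Alkalinity to neutralize: (243 − 172) = 71 mg/L as CaCO₃ × 343,000 L = 24,350 g as CaCO₃.
(a) Equivalents of H⁺ required: 24,350 ÷ 50 g/eq = 487.1 eq = 487.1 mol NaHSO₄.
(a) Mass of NaHSO₄: 487.1 × 120.1 = 58,500 g.

(b) Chlorine deficit: 5.5 − 2.8 = 2.7 ppm = 2.7 mg/L as Cl₂.
(b) Cl₂ equivalent needed: 2.7 mg/L × 565,000 L = 1,526,000 mg = 1526 g.
(b) Product at 58.5% available chlorine: 1526 / 0.585 = 2608 g.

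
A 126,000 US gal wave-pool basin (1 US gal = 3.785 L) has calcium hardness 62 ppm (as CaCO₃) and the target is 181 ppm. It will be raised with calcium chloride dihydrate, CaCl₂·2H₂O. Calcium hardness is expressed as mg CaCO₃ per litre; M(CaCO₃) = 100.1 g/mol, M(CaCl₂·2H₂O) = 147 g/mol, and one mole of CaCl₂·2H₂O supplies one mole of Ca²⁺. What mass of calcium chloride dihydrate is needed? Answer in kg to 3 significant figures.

83.3 kg

Volume: 126,000 US gal × 3.785 L/gal = 476,910 L.
Hardness to add: (181 − 62) = 119 mg/L as CaCO₃ × 476,910 L = 56,750 g as CaCO₃.
Moles of Ca²⁺ (1 mol Ca²⁺ ≡ 1 mol CaCO₃): 56,750 / 100.1 g/mol = 567 mol.
Mass of CaCl₂·2H₂O: 567 × 147 = 83,340 g.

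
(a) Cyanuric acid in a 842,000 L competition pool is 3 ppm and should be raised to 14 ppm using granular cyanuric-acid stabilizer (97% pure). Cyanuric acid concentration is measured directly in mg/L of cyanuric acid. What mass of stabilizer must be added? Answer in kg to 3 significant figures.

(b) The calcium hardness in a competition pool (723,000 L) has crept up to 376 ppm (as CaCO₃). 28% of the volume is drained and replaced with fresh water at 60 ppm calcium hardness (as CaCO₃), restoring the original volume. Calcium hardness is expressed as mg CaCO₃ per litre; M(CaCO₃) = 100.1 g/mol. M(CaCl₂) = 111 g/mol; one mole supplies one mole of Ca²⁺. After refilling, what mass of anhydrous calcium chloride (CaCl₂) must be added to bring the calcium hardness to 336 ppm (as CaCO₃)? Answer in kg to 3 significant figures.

(a) CYA to add: (14 − 3) = 11 mg/L × 842,000 L = 9262 g cyanuric acid.
(a) At 97% purity: 9262 / 0.97 = 9548 g product.

(b) After draining 28% and refilling: 376 × 0.72 + 60 × 0.28 = 287.52 ppm.
(b) Deficit to target: 336 − 287.52 = 48.48 mg/L.
(b) As CaCO₃: 48.48 mg/L × 723,000 L = 35,050 g; ÷ 100.1 = 350.2 mol Ca²⁺.
(b) Mass: 350.2 × 111 = 38,870 g.

(a) 9.55 kg; (b) 38.9 kg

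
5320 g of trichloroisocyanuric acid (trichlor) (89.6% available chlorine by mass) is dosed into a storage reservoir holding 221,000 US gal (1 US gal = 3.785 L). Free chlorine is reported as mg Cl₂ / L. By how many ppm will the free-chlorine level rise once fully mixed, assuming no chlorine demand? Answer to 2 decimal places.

Volume: 221,000 US gal × 3.785 L/gal = 836,485 L.
Available chlorine delivered: 5320 g × 0.896 = 4767 g as Cl₂.
Concentration rise: 4767 g / 836,485 L = 5.699 mg/L = 5.70 ppm.

5.70 ppm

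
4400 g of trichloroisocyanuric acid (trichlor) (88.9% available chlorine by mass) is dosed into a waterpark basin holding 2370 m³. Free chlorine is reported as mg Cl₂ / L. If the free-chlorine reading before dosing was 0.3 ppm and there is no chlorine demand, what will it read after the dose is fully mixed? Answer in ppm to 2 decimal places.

1.95 ppm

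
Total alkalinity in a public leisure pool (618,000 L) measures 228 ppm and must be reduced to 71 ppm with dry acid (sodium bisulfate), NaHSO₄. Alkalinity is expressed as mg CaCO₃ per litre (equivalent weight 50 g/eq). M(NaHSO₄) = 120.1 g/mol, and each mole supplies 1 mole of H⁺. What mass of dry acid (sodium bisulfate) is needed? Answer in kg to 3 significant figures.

Alkalinity to neutralize: (228 − 71) = 157 mg/L as CaCO₃ × 618,000 L = 97,030 g as CaCO₃.
Equivalents of H⁺ required: 97,030 ÷ 50 g/eq = 1941 eq = 1941 mol NaHSO₄.
Mass of NaHSO₄: 1941 × 120.1 = 233,100 g.

233 kg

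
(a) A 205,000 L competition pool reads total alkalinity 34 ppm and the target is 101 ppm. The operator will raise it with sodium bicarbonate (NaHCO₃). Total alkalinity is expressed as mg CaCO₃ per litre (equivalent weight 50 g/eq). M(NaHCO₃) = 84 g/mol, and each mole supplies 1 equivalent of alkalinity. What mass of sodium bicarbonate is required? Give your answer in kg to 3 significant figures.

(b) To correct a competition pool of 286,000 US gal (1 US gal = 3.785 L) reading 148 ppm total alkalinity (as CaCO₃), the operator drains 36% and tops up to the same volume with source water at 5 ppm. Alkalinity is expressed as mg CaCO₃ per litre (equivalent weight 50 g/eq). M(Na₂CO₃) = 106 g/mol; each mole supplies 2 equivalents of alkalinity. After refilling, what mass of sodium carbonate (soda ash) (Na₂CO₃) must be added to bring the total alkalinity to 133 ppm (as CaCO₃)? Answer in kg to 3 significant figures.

(a) 23.1 kg; (b) 41.9 kg

(a) Alkalinity to add: (101 − 34) = 67 mg/L as CaCO₃ × 205,000 L = 13,740 g as CaCO₃.
(a) Equivalents: 13,740 g ÷ 50 g/eq = 274.7 eq.
(a) NaHCO₃ supplies 1 eq per mole → 274.7 mol.
(a) Mass: 274.7 mol × 84 g/mol = 23,070 g.

(b) Volume: 286,000 US gal × 3.785 L/gal = 1,082,510 L.
(b) After draining 36% and refilling: 148 × 0.64 + 5 × 0.36 = 96.52 ppm.
(b) Deficit to target: 133 − 96.52 = 36.48 mg/L.
(b) As CaCO₃: 36.48 mg/L × 1,082,510 L = 39,490 g; ÷ 50 g/eq ÷ 2 = 394.9 mol Na₂CO₃.
(b) Mass: 394.9 × 106 = 41,860 g.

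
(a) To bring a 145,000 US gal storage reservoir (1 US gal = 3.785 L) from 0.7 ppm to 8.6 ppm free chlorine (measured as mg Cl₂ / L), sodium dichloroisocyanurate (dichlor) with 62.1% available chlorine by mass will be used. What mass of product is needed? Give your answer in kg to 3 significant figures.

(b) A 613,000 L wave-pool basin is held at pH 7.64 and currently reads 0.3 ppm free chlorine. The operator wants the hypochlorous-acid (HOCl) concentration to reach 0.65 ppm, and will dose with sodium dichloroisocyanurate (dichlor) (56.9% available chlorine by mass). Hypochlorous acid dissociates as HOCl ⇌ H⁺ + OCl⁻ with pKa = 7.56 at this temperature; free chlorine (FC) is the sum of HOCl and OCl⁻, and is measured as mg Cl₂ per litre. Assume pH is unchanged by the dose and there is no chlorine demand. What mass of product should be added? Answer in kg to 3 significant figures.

(a) Volume: 145,000 US gal × 3.785 L/gal = 548,825 L.
(a) Chlorine deficit: 8.6 − 0.7 = 7.9 ppm = 7.9 mg/L as Cl₂.
(a) Cl₂ equivalent needed: 7.9 mg/L × 548,825 L = 4,336,000 mg = 4336 g.
(a) Product at 62.1% available chlorine: 4336 / 0.621 = 6982 g.

(b) [OCl⁻]/[HOCl] = 10^(pH − pKa) = 10^(7.64 − 7.56) = 1.202; fraction as HOCl = 1/(1 + 1.202) = 0.4541.
(b) Free chlorine required for 0.65 ppm HOCl: 0.65 / 0.4541 = 1.431 ppm.
(b) FC to add: 1.431 − 0.3 = 1.131 mg/L as Cl₂.
(b) Cl₂ equivalent: 1.131 mg/L × 613,000 L = 693.6 g.
(b) Product at 56.9% available Cl: 693.6 / 0.569 = 1219 g.

(a) 6.98 kg; (b) 1.22 kg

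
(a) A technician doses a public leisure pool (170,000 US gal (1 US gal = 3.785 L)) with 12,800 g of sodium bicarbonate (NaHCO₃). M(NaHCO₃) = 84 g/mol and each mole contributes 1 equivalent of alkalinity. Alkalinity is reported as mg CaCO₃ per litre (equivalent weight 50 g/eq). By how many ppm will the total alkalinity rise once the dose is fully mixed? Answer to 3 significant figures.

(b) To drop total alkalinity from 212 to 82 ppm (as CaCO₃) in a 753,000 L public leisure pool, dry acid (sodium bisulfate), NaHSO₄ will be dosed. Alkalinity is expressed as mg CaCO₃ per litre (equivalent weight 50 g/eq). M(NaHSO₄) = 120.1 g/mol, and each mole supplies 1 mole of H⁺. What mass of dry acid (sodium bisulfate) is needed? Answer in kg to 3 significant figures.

(a) 11.8 ppm; (b) 235 kg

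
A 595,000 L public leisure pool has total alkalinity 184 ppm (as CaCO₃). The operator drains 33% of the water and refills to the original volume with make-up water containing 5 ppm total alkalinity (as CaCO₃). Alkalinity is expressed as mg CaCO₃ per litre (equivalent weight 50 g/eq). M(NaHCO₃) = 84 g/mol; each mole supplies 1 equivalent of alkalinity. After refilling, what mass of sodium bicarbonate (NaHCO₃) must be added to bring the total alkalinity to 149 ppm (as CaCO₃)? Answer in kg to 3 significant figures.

24.1 kg

After draining 33% and refilling: 184 × 0.67 + 5 × 0.33 = 124.93 ppm.
Deficit to target: 149 − 124.93 = 24.07 mg/L.
As CaCO₃: 24.07 mg/L × 595,000 L = 14,320 g; ÷ 50 g/eq ÷ 1 = 286.4 mol NaHCO₃.
Mass: 286.4 × 84 = 24,060 g.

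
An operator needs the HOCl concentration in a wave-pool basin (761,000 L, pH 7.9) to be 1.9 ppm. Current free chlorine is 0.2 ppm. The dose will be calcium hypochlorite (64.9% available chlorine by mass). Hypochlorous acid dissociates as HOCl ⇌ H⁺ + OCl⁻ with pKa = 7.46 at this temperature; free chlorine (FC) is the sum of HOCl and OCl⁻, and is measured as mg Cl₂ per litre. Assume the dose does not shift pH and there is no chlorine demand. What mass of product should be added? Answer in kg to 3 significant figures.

8.13 kg

[OCl⁻]/[HOCl] = 10^(pH − pKa) = 10^(7.9 − 7.46) = 2.754; fraction as HOCl = 1/(1 + 2.754) = 0.2664.
Free chlorine required for 1.9 ppm HOCl: 1.9 / 0.2664 = 7.133 ppm.
FC to add: 7.133 − 0.2 = 6.933 mg/L as Cl₂.
Cl₂ equivalent: 6.933 mg/L × 761,000 L = 5276 g.
Product at 64.9% available Cl: 5276 / 0.649 = 8129 g.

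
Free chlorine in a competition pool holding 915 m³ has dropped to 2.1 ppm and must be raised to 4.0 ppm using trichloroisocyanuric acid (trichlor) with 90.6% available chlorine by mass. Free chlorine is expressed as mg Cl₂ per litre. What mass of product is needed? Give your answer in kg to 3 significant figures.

1.92 kg

Volume: 915 m³ = 915,000 L.
Chlorine deficit: 4.0 − 2.1 = 1.9 ppm = 1.9 mg/L as Cl₂.
Cl₂ equivalent needed: 1.9 mg/L × 915,000 L = 1,738,000 mg = 1738 g.
Product at 90.6% available chlorine: 1738 / 0.906 = 1919 g.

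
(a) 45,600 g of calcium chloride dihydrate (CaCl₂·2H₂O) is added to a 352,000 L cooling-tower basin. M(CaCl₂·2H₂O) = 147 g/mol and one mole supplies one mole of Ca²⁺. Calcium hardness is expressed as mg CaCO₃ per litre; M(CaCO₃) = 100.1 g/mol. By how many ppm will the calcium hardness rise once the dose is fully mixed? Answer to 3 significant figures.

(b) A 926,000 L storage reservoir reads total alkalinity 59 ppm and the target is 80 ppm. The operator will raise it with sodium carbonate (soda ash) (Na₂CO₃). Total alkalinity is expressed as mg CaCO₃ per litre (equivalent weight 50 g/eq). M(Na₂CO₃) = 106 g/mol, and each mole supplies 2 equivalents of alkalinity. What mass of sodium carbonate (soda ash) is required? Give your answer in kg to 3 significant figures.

(a) 88.2 ppm; (b) 20.6 kg

(a) Moles of Ca²⁺: 45,600 g ÷ 147 g/mol = 310.2 mol.
(a) As CaCO₃: 310.2 mol × 100.1 g/mol = 31,050 g.
(a) Rise: 31,050 g / 352,000 L × 1000 = 88.21 mg/L.

(b) Alkalinity to add: (80 − 59) = 21 mg/L as CaCO₃ × 926,000 L = 19,450 g as CaCO₃.
(b) Equivalents: 19,450 g ÷ 50 g/eq = 388.9 eq.
(b) Each mole of Na₂CO₃ supplies 2 eq, so 388.9 / 2 = 194.5 mol.
(b) Mass: 194.5 mol × 106 g/mol = 20,610 g.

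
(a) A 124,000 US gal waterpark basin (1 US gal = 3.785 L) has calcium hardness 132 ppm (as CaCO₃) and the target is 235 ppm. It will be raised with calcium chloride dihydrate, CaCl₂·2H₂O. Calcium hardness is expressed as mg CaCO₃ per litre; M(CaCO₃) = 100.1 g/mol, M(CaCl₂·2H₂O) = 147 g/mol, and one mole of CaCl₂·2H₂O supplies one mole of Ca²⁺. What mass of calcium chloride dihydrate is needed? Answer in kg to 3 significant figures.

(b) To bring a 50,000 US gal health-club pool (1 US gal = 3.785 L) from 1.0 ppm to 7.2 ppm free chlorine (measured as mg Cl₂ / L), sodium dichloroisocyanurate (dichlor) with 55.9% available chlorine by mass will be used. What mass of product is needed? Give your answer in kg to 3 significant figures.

(a) 71.0 kg; (b) 2.10 kg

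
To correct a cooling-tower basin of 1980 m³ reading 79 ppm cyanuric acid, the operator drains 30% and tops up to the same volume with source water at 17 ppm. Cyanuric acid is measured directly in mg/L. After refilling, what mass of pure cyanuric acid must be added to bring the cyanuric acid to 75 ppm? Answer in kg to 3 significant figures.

28.9 kg

Volume: 1980 m³ = 1,980,000 L.
After draining 30% and refilling: 79 × 0.70 + 17 × 0.30 = 60.4 ppm.
Deficit to target: 75 − 60.4 = 14.6 mg/L.
Mass: 14.6 mg/L × 1,980,000 L = 28,910 g cyanuric acid.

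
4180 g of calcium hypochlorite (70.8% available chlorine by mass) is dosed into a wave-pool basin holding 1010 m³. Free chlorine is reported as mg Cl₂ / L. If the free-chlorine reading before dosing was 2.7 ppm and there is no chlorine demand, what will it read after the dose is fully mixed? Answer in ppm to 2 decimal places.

Volume: 1010 m³ = 1,010,000 L.
Available chlorine delivered: 4180 g × 0.708 = 2959 g as Cl₂.
Concentration rise: 2959 g / 1,010,000 L = 2.93 mg/L = 2.93 ppm.
Final FC: 2.7 + 2.93 = 5.63 ppm.

5.63 ppm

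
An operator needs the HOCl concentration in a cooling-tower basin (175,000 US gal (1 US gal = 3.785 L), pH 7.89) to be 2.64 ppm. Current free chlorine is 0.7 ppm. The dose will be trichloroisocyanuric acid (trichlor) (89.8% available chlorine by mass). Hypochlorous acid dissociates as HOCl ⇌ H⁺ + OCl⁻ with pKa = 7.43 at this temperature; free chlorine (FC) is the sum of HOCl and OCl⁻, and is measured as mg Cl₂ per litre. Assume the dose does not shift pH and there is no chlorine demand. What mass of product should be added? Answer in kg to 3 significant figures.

7.05 kg

Volume: 175,000 US gal × 3.785 L/gal = 662,375 L.
[OCl⁻]/[HOCl] = 10^(pH − pKa) = 10^(7.89 − 7.43) = 2.884; fraction as HOCl = 1/(1 + 2.884) = 0.2575.
Free chlorine required for 2.64 ppm HOCl: 2.64 / 0.2575 = 10.25 ppm.
FC to add: 10.25 − 0.7 = 9.554 mg/L as Cl₂.
Cl₂ equivalent: 9.554 mg/L × 662,375 L = 6328 g.
Product at 89.8% available Cl: 6328 / 0.898 = 7047 g.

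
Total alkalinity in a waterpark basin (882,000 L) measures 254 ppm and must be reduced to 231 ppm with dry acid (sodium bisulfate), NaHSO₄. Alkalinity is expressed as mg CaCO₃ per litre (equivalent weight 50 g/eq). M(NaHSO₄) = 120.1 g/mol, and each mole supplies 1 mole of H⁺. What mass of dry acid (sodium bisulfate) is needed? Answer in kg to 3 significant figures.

Alkalinity to neutralize: (254 − 231) = 23 mg/L as CaCO₃ × 882,000 L = 20,290 g as CaCO₃.
Equivalents of H⁺ required: 20,290 ÷ 50 g/eq = 405.7 eq = 405.7 mol NaHSO₄.
Mass of NaHSO₄: 405.7 × 120.1 = 48,730 g.

48.7 kg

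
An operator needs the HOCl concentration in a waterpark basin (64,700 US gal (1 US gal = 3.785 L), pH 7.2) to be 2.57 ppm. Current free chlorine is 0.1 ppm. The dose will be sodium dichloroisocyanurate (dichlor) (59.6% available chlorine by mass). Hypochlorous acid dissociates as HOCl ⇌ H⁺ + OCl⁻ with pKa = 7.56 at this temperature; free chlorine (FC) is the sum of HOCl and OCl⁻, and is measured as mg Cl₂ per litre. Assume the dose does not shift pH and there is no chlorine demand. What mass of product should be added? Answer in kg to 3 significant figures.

Volume: 64,700 US gal × 3.785 L/gal = 244,890 L.
[OCl⁻]/[HOCl] = 10^(pH − pKa) = 10^(7.2 − 7.56) = 0.4365; fraction as HOCl = 1/(1 + 0.4365) = 0.6961.
Free chlorine required for 2.57 ppm HOCl: 2.57 / 0.6961 = 3.692 ppm.
FC to add: 3.692 − 0.1 = 3.592 mg/L as Cl₂.
Cl₂ equivalent: 3.592 mg/L × 244,890 L = 879.6 g.
Product at 59.6% available Cl: 879.6 / 0.596 = 1476 g.

1.48 kg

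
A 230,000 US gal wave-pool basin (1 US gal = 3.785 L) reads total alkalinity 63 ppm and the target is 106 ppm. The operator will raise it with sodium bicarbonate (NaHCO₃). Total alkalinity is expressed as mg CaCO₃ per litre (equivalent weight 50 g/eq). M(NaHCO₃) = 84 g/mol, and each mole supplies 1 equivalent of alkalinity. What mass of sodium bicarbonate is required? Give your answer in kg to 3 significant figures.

62.9 kg

Volume: 230,000 US gal × 3.785 L/gal = 870,550 L.
Alkalinity to add: (106 − 63) = 43 mg/L as CaCO₃ × 870,550 L = 37,430 g as CaCO₃.
Equivalents: 37,430 g ÷ 50 g/eq = 748.7 eq.
NaHCO₃ supplies 1 eq per mole → 748.7 mol.
Mass: 748.7 mol × 84 g/mol = 62,890 g.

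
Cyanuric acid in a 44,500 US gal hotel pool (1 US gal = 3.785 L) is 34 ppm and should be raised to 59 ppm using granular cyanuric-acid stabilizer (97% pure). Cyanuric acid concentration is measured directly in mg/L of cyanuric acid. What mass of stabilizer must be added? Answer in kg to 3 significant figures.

4.34 kg

Volume: 44,500 US gal × 3.785 L/gal = 168,432 L.
CYA to add: (59 − 34) = 25 mg/L × 168,432 L = 4211 g cyanuric acid.
At 97% purity: 4211 / 0.97 = 4341 g product.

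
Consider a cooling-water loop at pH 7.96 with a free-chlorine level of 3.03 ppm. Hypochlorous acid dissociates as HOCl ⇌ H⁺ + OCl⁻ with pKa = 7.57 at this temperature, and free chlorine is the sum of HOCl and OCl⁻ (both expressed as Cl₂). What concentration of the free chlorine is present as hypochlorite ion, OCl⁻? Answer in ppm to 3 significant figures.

2.15 ppm

[OCl⁻]/[HOCl] = 10^(pH − pKa) = 10^(7.96 − 7.57) = 10^0.39 = 2.455.
Fraction as HOCl = 1 / (1 + 2.455) = 0.2895.
OCl⁻ = (1 − 0.2895) × 3.03 ppm = 2.153 ppm.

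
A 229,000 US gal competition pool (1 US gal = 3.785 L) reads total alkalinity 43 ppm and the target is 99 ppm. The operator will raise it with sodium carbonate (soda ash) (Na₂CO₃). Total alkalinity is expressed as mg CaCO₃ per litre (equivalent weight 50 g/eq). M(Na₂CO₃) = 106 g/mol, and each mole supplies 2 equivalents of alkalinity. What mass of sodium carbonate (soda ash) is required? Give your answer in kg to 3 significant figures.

Volume: 229,000 US gal × 3.785 L/gal = 866,765 L.
Alkalinity to add: (99 − 43) = 56 mg/L as CaCO₃ × 866,765 L = 48,540 g as CaCO₃.
Equivalents: 48,540 g ÷ 50 g/eq = 970.8 eq.
Each mole of Na₂CO₃ supplies 2 eq, so 970.8 / 2 = 485.4 mol.
Mass: 485.4 mol × 106 g/mol = 51,450 g.

51.5 kg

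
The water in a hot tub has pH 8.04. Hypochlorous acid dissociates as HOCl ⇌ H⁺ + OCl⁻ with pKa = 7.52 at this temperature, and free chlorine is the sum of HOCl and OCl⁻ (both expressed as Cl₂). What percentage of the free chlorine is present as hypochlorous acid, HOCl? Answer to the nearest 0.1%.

23.2%

[OCl⁻]/[HOCl] = 10^(pH − pKa) = 10^(8.04 − 7.52) = 10^0.52 = 3.311.
Fraction as HOCl = 1 / (1 + 3.311) = 0.2319.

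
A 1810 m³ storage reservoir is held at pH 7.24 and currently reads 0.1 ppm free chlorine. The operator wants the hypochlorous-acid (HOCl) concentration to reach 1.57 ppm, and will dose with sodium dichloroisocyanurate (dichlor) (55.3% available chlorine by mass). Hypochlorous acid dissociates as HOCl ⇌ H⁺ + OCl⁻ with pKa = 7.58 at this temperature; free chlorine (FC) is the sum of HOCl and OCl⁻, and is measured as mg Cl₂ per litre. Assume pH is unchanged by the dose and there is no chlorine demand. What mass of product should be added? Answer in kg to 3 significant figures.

Volume: 1810 m³ = 1,810,000 L.
[OCl⁻]/[HOCl] = 10^(pH − pKa) = 10^(7.24 − 7.58) = 0.4571; fraction as HOCl = 1/(1 + 0.4571) = 0.6863.
Free chlorine required for 1.57 ppm HOCl: 1.57 / 0.6863 = 2.288 ppm.
FC to add: 2.288 − 0.1 = 2.188 mg/L as Cl₂.
Cl₂ equivalent: 2.188 mg/L × 1,810,000 L = 3960 g.
Product at 55.3% available Cl: 3960 / 0.553 = 7160 g.

7.16 kg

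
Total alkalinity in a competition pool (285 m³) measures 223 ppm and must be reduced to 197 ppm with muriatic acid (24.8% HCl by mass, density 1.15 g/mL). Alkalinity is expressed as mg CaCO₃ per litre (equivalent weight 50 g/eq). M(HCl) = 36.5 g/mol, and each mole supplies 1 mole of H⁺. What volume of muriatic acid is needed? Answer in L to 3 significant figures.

19.0 L

Volume: 285 m³ = 285,000 L.
Alkalinity to neutralize: (223 − 197) = 26 mg/L as CaCO₃ × 285,000 L = 7410 g as CaCO₃.
Equivalents of H⁺ required: 7410 ÷ 50 g/eq = 148.2 eq = 148.2 mol HCl.
Mass of HCl: 148.2 × 36.5 = 5409 g.
Mass of 24.8% solution: 5409 / 0.248 = 21,810 g.
Volume: 21,810 g ÷ 1.15 g/mL = 18,970 mL.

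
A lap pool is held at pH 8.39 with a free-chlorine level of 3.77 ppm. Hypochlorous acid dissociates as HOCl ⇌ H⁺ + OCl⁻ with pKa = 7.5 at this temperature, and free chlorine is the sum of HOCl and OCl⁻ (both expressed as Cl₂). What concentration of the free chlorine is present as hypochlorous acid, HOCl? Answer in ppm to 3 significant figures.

0.430 ppm

[OCl⁻]/[HOCl] = 10^(pH − pKa) = 10^(8.39 − 7.5) = 10^0.89 = 7.762.
Fraction as HOCl = 1 / (1 + 7.762) = 0.1141.
HOCl = 0.1141 × 3.77 ppm = 0.4302 ppm.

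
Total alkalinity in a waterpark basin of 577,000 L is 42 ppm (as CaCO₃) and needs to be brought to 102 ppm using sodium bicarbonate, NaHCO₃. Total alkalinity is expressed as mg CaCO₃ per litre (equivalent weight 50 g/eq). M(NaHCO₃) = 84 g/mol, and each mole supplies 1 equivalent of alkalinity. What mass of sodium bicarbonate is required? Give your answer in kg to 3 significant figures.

Alkalinity to add: (102 − 42) = 60 mg/L as CaCO₃ × 577,000 L = 34,620 g as CaCO₃.
Equivalents: 34,620 g ÷ 50 g/eq = 692.4 eq.
NaHCO₃ supplies 1 eq per mole → 692.4 mol.
Mass: 692.4 mol × 84 g/mol = 58,160 g.

58.2 kg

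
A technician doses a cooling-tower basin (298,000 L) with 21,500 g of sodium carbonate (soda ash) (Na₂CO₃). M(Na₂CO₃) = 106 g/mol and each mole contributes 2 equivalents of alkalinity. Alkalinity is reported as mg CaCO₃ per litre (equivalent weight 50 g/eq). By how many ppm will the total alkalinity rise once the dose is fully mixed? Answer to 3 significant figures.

Moles of Na₂CO₃: 21,500 g ÷ 106 g/mol = 202.8 mol → 405.7 eq of alkalinity.
As CaCO₃: 405.7 eq × 50 g/eq = 20,280 g.
Rise: 20,280 g / 298,000 L × 1000 = 68.06 mg/L.

68.1 ppm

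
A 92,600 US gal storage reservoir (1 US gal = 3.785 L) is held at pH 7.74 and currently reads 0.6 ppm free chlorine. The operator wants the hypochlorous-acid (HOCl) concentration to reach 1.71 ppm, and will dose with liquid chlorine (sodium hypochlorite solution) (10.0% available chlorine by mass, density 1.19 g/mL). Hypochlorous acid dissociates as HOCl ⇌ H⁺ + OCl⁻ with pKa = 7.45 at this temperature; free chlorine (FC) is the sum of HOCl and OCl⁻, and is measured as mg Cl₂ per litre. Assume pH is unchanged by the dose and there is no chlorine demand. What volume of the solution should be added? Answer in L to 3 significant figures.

Volume: 92,600 US gal × 3.785 L/gal = 350,491 L.
[OCl⁻]/[HOCl] = 10^(pH − pKa) = 10^(7.74 − 7.45) = 1.95; fraction as HOCl = 1/(1 + 1.95) = 0.339.
Free chlorine required for 1.71 ppm HOCl: 1.71 / 0.339 = 5.044 ppm.
FC to add: 5.044 − 0.6 = 4.444 mg/L as Cl₂.
Cl₂ equivalent: 4.444 mg/L × 350,491 L = 1558 g.
Product at 10.0% available Cl: 1558 / 0.1 = 15,580 g.
Volume: 15,580 g ÷ 1.19 g/mL = 13,090 mL.

13.1 L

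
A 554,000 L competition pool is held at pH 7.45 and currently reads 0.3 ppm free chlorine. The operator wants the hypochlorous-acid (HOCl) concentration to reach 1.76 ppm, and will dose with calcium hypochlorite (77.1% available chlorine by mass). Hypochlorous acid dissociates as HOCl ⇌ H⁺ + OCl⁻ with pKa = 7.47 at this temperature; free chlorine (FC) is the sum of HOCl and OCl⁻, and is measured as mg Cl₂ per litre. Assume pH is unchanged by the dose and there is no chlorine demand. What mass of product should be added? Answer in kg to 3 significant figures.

[OCl⁻]/[HOCl] = 10^(pH − pKa) = 10^(7.45 − 7.47) = 0.955; fraction as HOCl = 1/(1 + 0.955) = 0.5115.
Free chlorine required for 1.76 ppm HOCl: 1.76 / 0.5115 = 3.441 ppm.
FC to add: 3.441 − 0.3 = 3.141 mg/L as Cl₂.
Cl₂ equivalent: 3.141 mg/L × 554,000 L = 1740 g.
Product at 77.1% available Cl: 1740 / 0.771 = 2257 g.

2.26 kg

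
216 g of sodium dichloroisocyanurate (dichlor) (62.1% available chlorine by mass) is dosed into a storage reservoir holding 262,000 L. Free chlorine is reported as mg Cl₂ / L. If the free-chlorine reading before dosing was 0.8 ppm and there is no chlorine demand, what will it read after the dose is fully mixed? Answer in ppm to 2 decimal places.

Available chlorine delivered: 216 g × 0.621 = 134.1 g as Cl₂.
Concentration rise: 134.1 g / 262,000 L = 0.512 mg/L = 0.51 ppm.
Final FC: 0.8 + 0.51 = 1.31 ppm.

1.31 ppm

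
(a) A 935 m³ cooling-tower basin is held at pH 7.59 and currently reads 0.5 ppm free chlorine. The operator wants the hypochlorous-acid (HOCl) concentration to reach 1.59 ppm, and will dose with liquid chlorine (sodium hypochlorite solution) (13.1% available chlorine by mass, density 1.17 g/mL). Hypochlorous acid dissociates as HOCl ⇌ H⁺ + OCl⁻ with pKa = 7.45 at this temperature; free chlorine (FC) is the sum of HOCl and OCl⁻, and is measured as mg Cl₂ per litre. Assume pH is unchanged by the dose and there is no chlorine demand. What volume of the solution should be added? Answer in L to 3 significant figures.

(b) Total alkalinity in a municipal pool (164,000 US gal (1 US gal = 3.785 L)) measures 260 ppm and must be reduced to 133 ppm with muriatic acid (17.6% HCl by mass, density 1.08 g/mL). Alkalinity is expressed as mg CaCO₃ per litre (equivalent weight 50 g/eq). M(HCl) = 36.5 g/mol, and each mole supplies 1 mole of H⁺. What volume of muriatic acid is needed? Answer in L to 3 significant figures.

(a) 20.0 L; (b) 303 L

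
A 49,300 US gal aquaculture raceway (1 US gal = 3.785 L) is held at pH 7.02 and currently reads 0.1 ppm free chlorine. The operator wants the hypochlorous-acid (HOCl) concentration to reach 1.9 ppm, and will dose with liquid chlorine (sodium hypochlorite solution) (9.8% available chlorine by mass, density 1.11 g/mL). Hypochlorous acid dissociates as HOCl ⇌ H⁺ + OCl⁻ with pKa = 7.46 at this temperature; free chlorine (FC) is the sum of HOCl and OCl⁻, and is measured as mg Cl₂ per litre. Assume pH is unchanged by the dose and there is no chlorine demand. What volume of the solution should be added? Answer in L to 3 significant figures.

4.27 L

Volume: 49,300 US gal × 3.785 L/gal = 186,600 L.
[OCl⁻]/[HOCl] = 10^(pH − pKa) = 10^(7.02 − 7.46) = 0.3631; fraction as HOCl = 1/(1 + 0.3631) = 0.7336.
Free chlorine required for 1.9 ppm HOCl: 1.9 / 0.7336 = 2.59 ppm.
FC to add: 2.59 − 0.1 = 2.49 mg/L as Cl₂.
Cl₂ equivalent: 2.49 mg/L × 186,600 L = 464.6 g.
Product at 9.8% available Cl: 464.6 / 0.098 = 4741 g.
Volume: 4741 g ÷ 1.11 g/mL = 4271 mL.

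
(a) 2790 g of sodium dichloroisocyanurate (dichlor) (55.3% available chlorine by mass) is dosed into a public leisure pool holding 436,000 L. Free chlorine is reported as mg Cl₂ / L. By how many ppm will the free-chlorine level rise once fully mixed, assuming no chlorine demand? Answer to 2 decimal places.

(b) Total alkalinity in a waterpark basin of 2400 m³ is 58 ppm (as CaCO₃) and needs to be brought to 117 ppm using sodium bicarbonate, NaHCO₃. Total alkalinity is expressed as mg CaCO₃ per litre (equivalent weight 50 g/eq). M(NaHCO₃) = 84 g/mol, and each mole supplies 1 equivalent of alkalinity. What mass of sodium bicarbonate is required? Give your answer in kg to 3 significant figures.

(a) 3.54 ppm; (b) 238 kg

(a) Available chlorine delivered: 2790 g × 0.553 = 1543 g as Cl₂.
(a) Concentration rise: 1543 g / 436,000 L = 3.539 mg/L = 3.54 ppm.

(b) Volume: 2400 m³ = 2,400,000 L.
(b) Alkalinity to add: (117 − 58) = 59 mg/L as CaCO₃ × 2,400,000 L = 141,600 g as CaCO₃.
(b) Equivalents: 141,600 g ÷ 50 g/eq = 2832 eq.
(b) NaHCO₃ supplies 1 eq per mole → 2832 mol.
(b) Mass: 2832 mol × 84 g/mol = 237,900 g.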